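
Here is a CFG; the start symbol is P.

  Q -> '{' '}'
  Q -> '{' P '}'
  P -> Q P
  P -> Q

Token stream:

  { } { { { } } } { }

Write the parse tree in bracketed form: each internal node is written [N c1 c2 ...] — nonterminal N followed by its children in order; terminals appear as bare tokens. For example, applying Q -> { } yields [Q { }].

[P [Q { }] [P [Q { [P [Q { [P [Q { }]] }]] }] [P [Q { }]]]]

P
Q P
{ } P
{ } Q P
{ } { P } P
{ } { Q } P
{ } { { P } } P
{ } { { Q } } P
{ } { { { } } } P
{ } { { { } } } Q
{ } { { { } } } { }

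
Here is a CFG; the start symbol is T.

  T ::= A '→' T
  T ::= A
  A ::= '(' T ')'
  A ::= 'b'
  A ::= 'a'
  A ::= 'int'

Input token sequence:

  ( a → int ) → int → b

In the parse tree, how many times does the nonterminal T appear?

[T [A ( [T [A a] → [T [A int]]] )] → [T [A int] → [T [A b]]]]

5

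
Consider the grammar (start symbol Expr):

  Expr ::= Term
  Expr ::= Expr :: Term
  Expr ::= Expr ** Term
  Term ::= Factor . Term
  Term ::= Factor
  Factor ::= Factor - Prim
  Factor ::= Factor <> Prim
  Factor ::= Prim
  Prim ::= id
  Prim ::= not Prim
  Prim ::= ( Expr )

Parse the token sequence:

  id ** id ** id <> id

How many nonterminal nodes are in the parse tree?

14

[Expr [Expr [Expr [Term [Factor [Prim id]]]] ** [Term [Factor [Prim id]]]] ** [Term [Factor [Factor [Prim id]] <> [Prim id]]]]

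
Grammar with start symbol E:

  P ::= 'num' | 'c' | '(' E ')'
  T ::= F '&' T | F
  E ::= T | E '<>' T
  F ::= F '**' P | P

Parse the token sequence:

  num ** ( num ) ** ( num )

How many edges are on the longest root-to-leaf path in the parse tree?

[E [T [F [F [F [P num]] ** [P ( [E [T [F [P num]]]] )]] ** [P ( [E [T [F [P num]]]] )]]]]

9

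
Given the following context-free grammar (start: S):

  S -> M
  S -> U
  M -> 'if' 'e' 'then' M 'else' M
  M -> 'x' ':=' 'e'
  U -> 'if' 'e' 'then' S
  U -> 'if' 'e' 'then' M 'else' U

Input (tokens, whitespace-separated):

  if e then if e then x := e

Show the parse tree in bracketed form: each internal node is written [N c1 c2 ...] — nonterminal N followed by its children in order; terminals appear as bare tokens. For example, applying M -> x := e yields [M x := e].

S
U
if e then S
if e then U
if e then if e then S
if e then if e then M
if e then if e then x := e

[S [U if e then [S [U if e then [S [M x := e]]]]]]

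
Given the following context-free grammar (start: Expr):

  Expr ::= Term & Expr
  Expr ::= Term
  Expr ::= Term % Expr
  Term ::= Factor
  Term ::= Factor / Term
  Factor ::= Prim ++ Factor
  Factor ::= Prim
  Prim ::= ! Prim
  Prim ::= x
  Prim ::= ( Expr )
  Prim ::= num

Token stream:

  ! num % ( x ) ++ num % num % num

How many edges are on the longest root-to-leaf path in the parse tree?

[Expr [Term [Factor [Prim ! [Prim num]]]] % [Expr [Term [Factor [Prim ( [Expr [Term [Factor [Prim x]]]] )] ++ [Factor [Prim num]]]] % [Expr [Term [Factor [Prim num]]] % [Expr [Term [Factor [Prim num]]]]]]]

9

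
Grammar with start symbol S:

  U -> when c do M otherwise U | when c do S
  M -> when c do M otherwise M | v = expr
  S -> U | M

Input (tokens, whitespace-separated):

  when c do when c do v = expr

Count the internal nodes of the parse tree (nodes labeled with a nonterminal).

[S [U when c do [S [U when c do [S [M v = expr]]]]]]

6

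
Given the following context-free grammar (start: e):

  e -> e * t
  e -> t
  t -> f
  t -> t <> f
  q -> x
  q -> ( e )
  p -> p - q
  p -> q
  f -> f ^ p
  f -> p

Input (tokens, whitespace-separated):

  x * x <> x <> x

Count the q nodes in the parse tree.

[e [e [t [f [p [q x]]]]] * [t [t [t [f [p [q x]]]] <> [f [p [q x]]]] <> [f [p [q x]]]]]

4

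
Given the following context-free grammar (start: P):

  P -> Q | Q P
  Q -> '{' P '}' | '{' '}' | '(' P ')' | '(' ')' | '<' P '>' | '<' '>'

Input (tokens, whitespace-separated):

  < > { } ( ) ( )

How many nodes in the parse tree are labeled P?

4

[P [Q < >] [P [Q { }] [P [Q ( )] [P [Q ( )]]]]]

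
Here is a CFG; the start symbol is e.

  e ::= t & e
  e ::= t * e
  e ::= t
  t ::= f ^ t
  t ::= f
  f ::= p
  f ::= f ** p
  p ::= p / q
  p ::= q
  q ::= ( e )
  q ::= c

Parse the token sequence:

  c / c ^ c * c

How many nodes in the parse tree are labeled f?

3

[e [t [f [p [p [q c]] / [q c]]] ^ [t [f [p [q c]]]]] * [e [t [f [p [q c]]]]]]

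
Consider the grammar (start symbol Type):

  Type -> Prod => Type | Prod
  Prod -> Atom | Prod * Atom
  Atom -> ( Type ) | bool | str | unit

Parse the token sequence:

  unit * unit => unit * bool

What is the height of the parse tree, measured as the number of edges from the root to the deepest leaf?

5

[Type [Prod [Prod [Atom unit]] * [Atom unit]] => [Type [Prod [Prod [Atom unit]] * [Atom bool]]]]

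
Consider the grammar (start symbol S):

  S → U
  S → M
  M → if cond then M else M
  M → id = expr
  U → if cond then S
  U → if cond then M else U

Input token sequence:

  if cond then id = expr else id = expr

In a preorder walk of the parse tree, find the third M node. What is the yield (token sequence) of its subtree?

[S [M if cond then [M id = expr] else [M id = expr]]]

id = expr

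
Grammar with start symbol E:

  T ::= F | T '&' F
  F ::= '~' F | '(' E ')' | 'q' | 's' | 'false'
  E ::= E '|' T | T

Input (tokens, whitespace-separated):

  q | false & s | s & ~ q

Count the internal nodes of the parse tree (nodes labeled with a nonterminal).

[E [E [E [T [F q]]] | [T [T [F false]] & [F s]]] | [T [T [F s]] & [F ~ [F q]]]]

14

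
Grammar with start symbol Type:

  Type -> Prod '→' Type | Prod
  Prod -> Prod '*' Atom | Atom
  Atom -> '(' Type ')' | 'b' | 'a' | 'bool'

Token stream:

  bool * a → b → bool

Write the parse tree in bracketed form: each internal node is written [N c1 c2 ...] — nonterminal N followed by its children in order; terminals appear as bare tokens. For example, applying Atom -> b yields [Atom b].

[Type [Prod [Prod [Atom bool]] * [Atom a]] → [Type [Prod [Atom b]] → [Type [Prod [Atom bool]]]]]

Type
Prod → Type
Prod * Atom → Type
Atom * Atom → Type
bool * Atom → Type
bool * a → Type
bool * a → Prod → Type
bool * a → Atom → Type
bool * a → b → Type
bool * a → b → Prod
bool * a → b → Atom
bool * a → b → bool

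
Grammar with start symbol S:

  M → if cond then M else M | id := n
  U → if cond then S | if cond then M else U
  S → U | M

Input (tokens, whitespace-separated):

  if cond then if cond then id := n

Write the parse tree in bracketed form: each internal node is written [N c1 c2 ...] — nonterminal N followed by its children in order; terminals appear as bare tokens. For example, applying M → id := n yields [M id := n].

S
U
if cond then S
if cond then U
if cond then if cond then S
if cond then if cond then M
if cond then if cond then id := n

[S [U if cond then [S [U if cond then [S [M id := n]]]]]]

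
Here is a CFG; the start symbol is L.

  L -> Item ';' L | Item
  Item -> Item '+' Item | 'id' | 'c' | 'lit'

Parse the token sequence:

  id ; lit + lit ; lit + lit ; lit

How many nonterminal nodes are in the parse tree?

12

[L [Item id] ; [L [Item [Item lit] + [Item lit]] ; [L [Item [Item lit] + [Item lit]] ; [L [Item lit]]]]]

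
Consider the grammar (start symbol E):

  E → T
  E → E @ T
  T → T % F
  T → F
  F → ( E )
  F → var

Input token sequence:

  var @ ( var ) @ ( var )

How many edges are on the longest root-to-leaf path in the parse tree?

7

[E [E [E [T [F var]]] @ [T [F ( [E [T [F var]]] )]]] @ [T [F ( [E [T [F var]]] )]]]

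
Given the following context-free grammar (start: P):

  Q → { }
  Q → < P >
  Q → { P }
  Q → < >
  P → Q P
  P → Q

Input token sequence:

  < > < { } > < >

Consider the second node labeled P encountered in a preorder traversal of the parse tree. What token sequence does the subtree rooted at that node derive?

[P [Q < >] [P [Q < [P [Q { }]] >] [P [Q < >]]]]

< { } > < >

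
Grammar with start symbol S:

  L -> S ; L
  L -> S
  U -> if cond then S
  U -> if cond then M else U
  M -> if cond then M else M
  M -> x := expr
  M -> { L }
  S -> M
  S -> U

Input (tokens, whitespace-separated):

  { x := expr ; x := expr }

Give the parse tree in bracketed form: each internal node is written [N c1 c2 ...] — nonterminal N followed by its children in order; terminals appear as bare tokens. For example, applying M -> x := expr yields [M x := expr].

[S [M { [L [S [M x := expr]] ; [L [S [M x := expr]]]] }]]

S
M
{ L }
{ S ; L }
{ M ; L }
{ x := expr ; L }
{ x := expr ; S }
{ x := expr ; M }
{ x := expr ; x := expr }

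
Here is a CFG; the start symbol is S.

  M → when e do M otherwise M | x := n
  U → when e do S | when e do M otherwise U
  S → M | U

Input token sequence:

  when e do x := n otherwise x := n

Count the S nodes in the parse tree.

1

[S [M when e do [M x := n] otherwise [M x := n]]]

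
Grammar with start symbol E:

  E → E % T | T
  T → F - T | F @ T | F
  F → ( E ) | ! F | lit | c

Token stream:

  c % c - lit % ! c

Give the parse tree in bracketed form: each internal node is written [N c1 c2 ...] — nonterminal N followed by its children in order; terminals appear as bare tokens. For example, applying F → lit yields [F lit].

[E [E [E [T [F c]]] % [T [F c] - [T [F lit]]]] % [T [F ! [F c]]]]

E
E % T
E % T % T
T % T % T
F % T % T
c % T % T
c % F - T % T
c % c - T % T
c % c - F % T
c % c - lit % T
c % c - lit % F
c % c - lit % ! F
c % c - lit % ! c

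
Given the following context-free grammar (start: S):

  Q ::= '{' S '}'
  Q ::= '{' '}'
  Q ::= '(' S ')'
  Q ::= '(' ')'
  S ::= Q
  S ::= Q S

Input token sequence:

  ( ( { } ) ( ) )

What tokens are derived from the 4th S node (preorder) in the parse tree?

[S [Q ( [S [Q ( [S [Q { }]] )] [S [Q ( )]]] )]]

( )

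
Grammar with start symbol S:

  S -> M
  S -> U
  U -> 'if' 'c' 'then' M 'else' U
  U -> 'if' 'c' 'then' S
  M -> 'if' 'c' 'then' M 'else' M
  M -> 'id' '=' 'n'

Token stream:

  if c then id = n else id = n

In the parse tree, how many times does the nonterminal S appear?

1

[S [M if c then [M id = n] else [M id = n]]]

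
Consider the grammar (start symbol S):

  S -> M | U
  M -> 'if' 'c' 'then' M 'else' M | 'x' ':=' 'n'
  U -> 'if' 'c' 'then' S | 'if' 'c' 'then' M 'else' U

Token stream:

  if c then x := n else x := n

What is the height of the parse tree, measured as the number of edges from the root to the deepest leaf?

[S [M if c then [M x := n] else [M x := n]]]

3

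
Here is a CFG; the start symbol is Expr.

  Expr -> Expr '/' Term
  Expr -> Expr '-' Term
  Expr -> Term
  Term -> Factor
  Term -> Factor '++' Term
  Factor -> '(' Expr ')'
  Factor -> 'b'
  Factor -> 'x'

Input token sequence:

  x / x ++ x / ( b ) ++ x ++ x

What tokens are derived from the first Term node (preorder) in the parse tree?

[Expr [Expr [Expr [Term [Factor x]]] / [Term [Factor x] ++ [Term [Factor x]]]] / [Term [Factor ( [Expr [Term [Factor b]]] )] ++ [Term [Factor x] ++ [Term [Factor x]]]]]

x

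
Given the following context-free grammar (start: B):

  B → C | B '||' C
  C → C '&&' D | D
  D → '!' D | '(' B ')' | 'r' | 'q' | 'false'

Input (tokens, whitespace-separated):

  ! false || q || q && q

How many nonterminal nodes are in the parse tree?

12

[B [B [B [C [D ! [D false]]]] || [C [D q]]] || [C [C [D q]] && [D q]]]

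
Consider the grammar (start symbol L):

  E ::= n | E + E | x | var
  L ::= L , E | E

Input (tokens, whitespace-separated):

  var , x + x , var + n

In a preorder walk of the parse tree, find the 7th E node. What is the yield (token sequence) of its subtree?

[L [L [L [E var]] , [E [E x] + [E x]]] , [E [E var] + [E n]]]

n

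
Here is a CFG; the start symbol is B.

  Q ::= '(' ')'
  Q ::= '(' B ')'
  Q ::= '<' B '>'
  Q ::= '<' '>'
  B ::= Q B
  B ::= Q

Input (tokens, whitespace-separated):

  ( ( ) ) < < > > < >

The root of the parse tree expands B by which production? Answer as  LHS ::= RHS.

B ::= Q B

[B [Q ( [B [Q ( )]] )] [B [Q < [B [Q < >]] >] [B [Q < >]]]]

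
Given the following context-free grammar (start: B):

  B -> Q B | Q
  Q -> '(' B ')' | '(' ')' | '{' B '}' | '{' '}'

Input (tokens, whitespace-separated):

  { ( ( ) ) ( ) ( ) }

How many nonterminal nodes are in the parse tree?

[B [Q { [B [Q ( [B [Q ( )]] )] [B [Q ( )] [B [Q ( )]]]] }]]

10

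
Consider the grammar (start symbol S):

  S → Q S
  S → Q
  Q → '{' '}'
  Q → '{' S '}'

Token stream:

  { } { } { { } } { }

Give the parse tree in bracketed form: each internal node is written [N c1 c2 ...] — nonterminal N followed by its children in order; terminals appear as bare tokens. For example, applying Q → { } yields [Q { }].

[S [Q { }] [S [Q { }] [S [Q { [S [Q { }]] }] [S [Q { }]]]]]

S
Q S
{ } S
{ } Q S
{ } { } S
{ } { } Q S
{ } { } { S } S
{ } { } { Q } S
{ } { } { { } } S
{ } { } { { } } Q
{ } { } { { } } { }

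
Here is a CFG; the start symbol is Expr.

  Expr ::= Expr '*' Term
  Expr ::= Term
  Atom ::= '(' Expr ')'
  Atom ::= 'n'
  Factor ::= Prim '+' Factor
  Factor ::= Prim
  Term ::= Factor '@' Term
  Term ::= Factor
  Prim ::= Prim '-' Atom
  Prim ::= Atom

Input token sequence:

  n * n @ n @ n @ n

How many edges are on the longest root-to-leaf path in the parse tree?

8

[Expr [Expr [Term [Factor [Prim [Atom n]]]]] * [Term [Factor [Prim [Atom n]]] @ [Term [Factor [Prim [Atom n]]] @ [Term [Factor [Prim [Atom n]]] @ [Term [Factor [Prim [Atom n]]]]]]]]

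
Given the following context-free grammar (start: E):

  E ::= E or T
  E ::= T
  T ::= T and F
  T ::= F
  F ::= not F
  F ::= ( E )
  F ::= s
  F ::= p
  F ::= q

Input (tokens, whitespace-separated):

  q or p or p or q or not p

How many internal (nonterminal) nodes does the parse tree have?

16

[E [E [E [E [E [T [F q]]] or [T [F p]]] or [T [F p]]] or [T [F q]]] or [T [F not [F p]]]]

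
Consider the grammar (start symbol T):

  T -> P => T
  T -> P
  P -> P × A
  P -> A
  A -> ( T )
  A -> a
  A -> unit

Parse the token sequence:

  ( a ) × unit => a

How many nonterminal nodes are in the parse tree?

11

[T [P [P [A ( [T [P [A a]]] )]] × [A unit]] => [T [P [A a]]]]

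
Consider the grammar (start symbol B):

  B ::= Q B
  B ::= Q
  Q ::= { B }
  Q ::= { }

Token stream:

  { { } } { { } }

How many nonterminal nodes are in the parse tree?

[B [Q { [B [Q { }]] }] [B [Q { [B [Q { }]] }]]]

8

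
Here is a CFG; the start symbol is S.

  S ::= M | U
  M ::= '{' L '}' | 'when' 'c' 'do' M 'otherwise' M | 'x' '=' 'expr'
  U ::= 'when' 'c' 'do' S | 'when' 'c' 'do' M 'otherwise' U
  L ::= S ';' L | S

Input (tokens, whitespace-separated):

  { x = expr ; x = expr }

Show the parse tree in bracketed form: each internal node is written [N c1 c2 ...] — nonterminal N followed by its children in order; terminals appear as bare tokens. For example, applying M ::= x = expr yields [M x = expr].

[S [M { [L [S [M x = expr]] ; [L [S [M x = expr]]]] }]]

S
M
{ L }
{ S ; L }
{ M ; L }
{ x = expr ; L }
{ x = expr ; S }
{ x = expr ; M }
{ x = expr ; x = expr }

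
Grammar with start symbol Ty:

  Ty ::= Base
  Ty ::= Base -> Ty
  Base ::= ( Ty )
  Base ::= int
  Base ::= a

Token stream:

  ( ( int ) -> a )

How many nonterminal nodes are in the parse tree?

8

[Ty [Base ( [Ty [Base ( [Ty [Base int]] )] -> [Ty [Base a]]] )]]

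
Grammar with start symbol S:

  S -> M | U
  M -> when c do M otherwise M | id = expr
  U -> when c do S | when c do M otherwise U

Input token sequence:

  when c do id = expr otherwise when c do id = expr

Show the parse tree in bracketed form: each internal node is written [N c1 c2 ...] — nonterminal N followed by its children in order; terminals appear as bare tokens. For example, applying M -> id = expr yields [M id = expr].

[S [U when c do [M id = expr] otherwise [U when c do [S [M id = expr]]]]]

S
U
when c do M otherwise U
when c do id = expr otherwise U
when c do id = expr otherwise when c do S
when c do id = expr otherwise when c do M
when c do id = expr otherwise when c do id = expr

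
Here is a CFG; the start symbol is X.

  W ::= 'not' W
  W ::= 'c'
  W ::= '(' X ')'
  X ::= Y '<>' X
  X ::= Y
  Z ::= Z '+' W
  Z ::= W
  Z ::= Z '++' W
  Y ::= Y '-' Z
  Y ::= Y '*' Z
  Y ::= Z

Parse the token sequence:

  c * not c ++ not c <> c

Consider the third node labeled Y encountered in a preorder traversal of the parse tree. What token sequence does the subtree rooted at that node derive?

[X [Y [Y [Z [W c]]] * [Z [Z [W not [W c]]] ++ [W not [W c]]]] <> [X [Y [Z [W c]]]]]

c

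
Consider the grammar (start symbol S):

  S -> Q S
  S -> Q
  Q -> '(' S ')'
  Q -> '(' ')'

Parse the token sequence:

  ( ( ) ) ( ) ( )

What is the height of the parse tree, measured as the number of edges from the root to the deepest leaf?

[S [Q ( [S [Q ( )]] )] [S [Q ( )] [S [Q ( )]]]]

4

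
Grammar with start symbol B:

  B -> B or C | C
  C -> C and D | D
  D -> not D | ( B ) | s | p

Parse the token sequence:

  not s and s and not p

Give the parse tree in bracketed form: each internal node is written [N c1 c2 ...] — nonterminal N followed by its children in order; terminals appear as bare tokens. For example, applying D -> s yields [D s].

B
C
C and D
C and D and D
D and D and D
not D and D and D
not s and D and D
not s and s and D
not s and s and not D
not s and s and not p

[B [C [C [C [D not [D s]]] and [D s]] and [D not [D p]]]]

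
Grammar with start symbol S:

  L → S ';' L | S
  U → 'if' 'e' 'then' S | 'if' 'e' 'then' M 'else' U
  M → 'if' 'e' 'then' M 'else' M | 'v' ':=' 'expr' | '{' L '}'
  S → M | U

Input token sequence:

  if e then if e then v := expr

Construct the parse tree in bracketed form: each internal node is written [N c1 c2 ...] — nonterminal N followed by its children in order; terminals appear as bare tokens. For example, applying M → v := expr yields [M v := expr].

[S [U if e then [S [U if e then [S [M v := expr]]]]]]

S
U
if e then S
if e then U
if e then if e then S
if e then if e then M
if e then if e then v := expr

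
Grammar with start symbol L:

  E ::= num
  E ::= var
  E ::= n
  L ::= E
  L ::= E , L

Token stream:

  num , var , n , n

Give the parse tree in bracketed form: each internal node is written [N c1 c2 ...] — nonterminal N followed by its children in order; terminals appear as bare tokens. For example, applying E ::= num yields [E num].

L
E , L
num , L
num , E , L
num , var , L
num , var , E , L
num , var , n , L
num , var , n , E
num , var , n , n

[L [E num] , [L [E var] , [L [E n] , [L [E n]]]]]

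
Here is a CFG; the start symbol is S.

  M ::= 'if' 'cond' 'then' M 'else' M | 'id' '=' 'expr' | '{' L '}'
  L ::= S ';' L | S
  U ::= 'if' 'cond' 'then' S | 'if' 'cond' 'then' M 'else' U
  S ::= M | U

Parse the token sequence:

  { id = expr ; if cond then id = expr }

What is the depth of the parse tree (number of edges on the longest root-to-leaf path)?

8

[S [M { [L [S [M id = expr]] ; [L [S [U if cond then [S [M id = expr]]]]]] }]]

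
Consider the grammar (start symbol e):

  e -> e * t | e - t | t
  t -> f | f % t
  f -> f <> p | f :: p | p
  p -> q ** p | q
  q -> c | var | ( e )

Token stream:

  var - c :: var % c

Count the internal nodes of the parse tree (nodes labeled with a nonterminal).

17

[e [e [t [f [p [q var]]]]] - [t [f [f [p [q c]]] :: [p [q var]]] % [t [f [p [q c]]]]]]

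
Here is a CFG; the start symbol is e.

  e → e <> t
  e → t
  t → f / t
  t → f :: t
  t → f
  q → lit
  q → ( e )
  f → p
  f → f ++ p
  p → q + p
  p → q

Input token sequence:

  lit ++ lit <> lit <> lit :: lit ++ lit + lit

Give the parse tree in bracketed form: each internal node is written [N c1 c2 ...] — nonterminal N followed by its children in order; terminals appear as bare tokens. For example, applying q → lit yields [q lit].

[e [e [e [t [f [f [p [q lit]]] ++ [p [q lit]]]]] <> [t [f [p [q lit]]]]] <> [t [f [p [q lit]]] :: [t [f [f [p [q lit]]] ++ [p [q lit] + [p [q lit]]]]]]]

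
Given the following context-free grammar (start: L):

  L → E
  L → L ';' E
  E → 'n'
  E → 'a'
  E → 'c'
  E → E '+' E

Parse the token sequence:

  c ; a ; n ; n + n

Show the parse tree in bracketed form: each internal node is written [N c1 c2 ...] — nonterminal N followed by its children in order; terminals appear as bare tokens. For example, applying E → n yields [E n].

[L [L [L [L [E c]] ; [E a]] ; [E n]] ; [E [E n] + [E n]]]

L
L ; E
L ; E ; E
L ; E ; E ; E
E ; E ; E ; E
c ; E ; E ; E
c ; a ; E ; E
c ; a ; n ; E
c ; a ; n ; E + E
c ; a ; n ; n + E
c ; a ; n ; n + n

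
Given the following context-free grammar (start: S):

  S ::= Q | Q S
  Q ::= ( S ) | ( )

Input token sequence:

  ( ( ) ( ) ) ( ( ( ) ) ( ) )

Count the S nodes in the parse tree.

7

[S [Q ( [S [Q ( )] [S [Q ( )]]] )] [S [Q ( [S [Q ( [S [Q ( )]] )] [S [Q ( )]]] )]]]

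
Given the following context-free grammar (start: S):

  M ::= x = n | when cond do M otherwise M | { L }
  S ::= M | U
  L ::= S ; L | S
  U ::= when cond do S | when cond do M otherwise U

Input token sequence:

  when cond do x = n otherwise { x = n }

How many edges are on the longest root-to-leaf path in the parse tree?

6

[S [M when cond do [M x = n] otherwise [M { [L [S [M x = n]]] }]]]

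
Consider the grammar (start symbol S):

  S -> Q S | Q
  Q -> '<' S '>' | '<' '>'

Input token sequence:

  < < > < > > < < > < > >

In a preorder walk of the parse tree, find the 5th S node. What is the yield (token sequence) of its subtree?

[S [Q < [S [Q < >] [S [Q < >]]] >] [S [Q < [S [Q < >] [S [Q < >]]] >]]]

< > < >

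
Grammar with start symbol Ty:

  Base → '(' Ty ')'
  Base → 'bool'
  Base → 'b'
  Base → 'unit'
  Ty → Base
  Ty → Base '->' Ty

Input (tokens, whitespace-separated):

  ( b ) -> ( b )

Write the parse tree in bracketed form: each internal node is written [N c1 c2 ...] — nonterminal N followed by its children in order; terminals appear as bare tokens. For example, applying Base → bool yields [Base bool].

[Ty [Base ( [Ty [Base b]] )] -> [Ty [Base ( [Ty [Base b]] )]]]

Ty
Base -> Ty
( Ty ) -> Ty
( Base ) -> Ty
( b ) -> Ty
( b ) -> Base
( b ) -> ( Ty )
( b ) -> ( Base )
( b ) -> ( b )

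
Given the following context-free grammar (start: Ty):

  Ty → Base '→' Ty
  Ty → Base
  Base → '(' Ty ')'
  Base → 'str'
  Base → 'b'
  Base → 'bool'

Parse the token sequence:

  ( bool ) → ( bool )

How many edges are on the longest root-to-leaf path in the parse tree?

[Ty [Base ( [Ty [Base bool]] )] → [Ty [Base ( [Ty [Base bool]] )]]]

5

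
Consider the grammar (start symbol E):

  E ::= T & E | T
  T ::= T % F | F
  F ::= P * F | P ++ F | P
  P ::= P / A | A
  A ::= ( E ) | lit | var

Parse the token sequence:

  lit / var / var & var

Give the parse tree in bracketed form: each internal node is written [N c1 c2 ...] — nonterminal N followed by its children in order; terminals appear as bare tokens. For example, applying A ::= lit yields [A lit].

E
T & E
F & E
P & E
P / A & E
P / A / A & E
A / A / A & E
lit / A / A & E
lit / var / A & E
lit / var / var & E
lit / var / var & T
lit / var / var & F
lit / var / var & P
lit / var / var & A
lit / var / var & var

[E [T [F [P [P [P [A lit]] / [A var]] / [A var]]]] & [E [T [F [P [A var]]]]]]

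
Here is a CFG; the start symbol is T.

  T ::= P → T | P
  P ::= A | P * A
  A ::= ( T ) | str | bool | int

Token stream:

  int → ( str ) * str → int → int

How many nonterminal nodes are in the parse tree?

17

[T [P [A int]] → [T [P [P [A ( [T [P [A str]]] )]] * [A str]] → [T [P [A int]] → [T [P [A int]]]]]]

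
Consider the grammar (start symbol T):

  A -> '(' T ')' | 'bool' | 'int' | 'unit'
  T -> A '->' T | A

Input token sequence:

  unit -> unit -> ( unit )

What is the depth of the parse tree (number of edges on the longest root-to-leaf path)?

6

[T [A unit] -> [T [A unit] -> [T [A ( [T [A unit]] )]]]]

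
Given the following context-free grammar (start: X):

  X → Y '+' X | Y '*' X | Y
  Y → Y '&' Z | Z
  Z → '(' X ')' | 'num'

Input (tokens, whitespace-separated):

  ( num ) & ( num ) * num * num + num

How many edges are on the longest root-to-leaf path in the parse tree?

[X [Y [Y [Z ( [X [Y [Z num]]] )]] & [Z ( [X [Y [Z num]]] )]] * [X [Y [Z num]] * [X [Y [Z num]] + [X [Y [Z num]]]]]]

7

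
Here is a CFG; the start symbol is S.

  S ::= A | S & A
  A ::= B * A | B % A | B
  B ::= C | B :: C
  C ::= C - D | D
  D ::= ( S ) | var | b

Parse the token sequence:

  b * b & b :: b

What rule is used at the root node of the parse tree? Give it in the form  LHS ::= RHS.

S ::= S & A

[S [S [A [B [C [D b]]] * [A [B [C [D b]]]]]] & [A [B [B [C [D b]]] :: [C [D b]]]]]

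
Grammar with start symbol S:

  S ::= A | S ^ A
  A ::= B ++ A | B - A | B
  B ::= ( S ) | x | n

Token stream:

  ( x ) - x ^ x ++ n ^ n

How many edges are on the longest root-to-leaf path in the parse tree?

[S [S [S [A [B ( [S [A [B x]]] )] - [A [B x]]]] ^ [A [B x] ++ [A [B n]]]] ^ [A [B n]]]

8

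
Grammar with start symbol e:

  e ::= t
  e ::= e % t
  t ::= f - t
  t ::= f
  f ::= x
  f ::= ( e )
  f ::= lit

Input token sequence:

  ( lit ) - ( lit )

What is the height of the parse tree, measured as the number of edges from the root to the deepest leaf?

7

[e [t [f ( [e [t [f lit]]] )] - [t [f ( [e [t [f lit]]] )]]]]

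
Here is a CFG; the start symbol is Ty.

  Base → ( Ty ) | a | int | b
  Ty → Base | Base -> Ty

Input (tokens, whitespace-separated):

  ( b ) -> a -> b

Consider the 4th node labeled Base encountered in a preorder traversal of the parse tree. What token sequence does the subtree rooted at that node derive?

b

[Ty [Base ( [Ty [Base b]] )] -> [Ty [Base a] -> [Ty [Base b]]]]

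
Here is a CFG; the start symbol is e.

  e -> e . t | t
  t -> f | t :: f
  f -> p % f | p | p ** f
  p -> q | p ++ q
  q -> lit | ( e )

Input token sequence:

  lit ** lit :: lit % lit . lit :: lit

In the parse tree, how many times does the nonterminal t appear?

[e [e [t [t [f [p [q lit]] ** [f [p [q lit]]]]] :: [f [p [q lit]] % [f [p [q lit]]]]]] . [t [t [f [p [q lit]]]] :: [f [p [q lit]]]]]

4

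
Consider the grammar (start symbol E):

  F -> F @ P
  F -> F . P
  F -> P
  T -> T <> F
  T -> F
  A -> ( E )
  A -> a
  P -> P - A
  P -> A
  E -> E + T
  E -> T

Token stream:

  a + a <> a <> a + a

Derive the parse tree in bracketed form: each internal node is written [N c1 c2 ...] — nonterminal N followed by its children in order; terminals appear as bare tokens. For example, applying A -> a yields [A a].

E
E + T
E + T + T
T + T + T
F + T + T
P + T + T
A + T + T
a + T + T
a + T <> F + T
a + T <> F <> F + T
a + F <> F <> F + T
a + P <> F <> F + T
a + A <> F <> F + T
a + a <> F <> F + T
a + a <> P <> F + T
a + a <> A <> F + T
a + a <> a <> F + T
a + a <> a <> P + T
a + a <> a <> A + T
a + a <> a <> a + T
a + a <> a <> a + F
a + a <> a <> a + P
a + a <> a <> a + A
a + a <> a <> a + a

[E [E [E [T [F [P [A a]]]]] + [T [T [T [F [P [A a]]]] <> [F [P [A a]]]] <> [F [P [A a]]]]] + [T [F [P [A a]]]]]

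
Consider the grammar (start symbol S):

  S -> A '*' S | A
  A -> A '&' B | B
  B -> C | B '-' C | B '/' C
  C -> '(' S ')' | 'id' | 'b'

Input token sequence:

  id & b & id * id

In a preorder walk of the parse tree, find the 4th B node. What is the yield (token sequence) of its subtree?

id

[S [A [A [A [B [C id]]] & [B [C b]]] & [B [C id]]] * [S [A [B [C id]]]]]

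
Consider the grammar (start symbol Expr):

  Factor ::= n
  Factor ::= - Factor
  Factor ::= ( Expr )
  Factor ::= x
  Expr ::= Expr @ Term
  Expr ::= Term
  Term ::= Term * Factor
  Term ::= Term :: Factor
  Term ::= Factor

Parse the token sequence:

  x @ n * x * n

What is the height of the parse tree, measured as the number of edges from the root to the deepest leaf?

[Expr [Expr [Term [Factor x]]] @ [Term [Term [Term [Factor n]] * [Factor x]] * [Factor n]]]

5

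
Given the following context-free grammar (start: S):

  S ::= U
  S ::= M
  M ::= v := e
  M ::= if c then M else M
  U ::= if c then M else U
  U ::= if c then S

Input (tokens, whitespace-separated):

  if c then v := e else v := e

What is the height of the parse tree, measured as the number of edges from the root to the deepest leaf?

3

[S [M if c then [M v := e] else [M v := e]]]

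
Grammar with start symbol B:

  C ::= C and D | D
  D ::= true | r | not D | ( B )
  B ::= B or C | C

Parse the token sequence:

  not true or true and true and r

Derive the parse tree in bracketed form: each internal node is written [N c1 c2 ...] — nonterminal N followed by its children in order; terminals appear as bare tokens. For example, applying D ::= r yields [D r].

[B [B [C [D not [D true]]]] or [C [C [C [D true]] and [D true]] and [D r]]]

B
B or C
C or C
D or C
not D or C
not true or C
not true or C and D
not true or C and D and D
not true or D and D and D
not true or true and D and D
not true or true and true and D
not true or true and true and r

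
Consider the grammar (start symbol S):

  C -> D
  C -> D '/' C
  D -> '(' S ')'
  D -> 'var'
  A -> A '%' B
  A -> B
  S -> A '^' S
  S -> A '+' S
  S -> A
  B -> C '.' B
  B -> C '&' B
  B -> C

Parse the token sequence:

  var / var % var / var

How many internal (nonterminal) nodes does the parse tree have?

13

[S [A [A [B [C [D var] / [C [D var]]]]] % [B [C [D var] / [C [D var]]]]]]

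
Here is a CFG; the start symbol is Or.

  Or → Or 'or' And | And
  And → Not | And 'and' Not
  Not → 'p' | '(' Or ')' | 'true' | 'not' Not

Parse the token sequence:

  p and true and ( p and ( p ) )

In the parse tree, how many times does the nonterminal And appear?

6

[Or [And [And [And [Not p]] and [Not true]] and [Not ( [Or [And [And [Not p]] and [Not ( [Or [And [Not p]]] )]]] )]]]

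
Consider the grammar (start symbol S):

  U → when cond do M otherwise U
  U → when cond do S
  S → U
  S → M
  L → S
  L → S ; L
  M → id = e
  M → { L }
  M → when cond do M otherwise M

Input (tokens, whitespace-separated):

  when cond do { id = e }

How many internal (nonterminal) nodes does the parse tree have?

[S [U when cond do [S [M { [L [S [M id = e]]] }]]]]

7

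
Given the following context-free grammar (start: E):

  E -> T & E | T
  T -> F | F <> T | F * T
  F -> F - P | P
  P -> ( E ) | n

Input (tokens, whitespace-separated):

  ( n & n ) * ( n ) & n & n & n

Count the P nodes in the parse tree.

[E [T [F [P ( [E [T [F [P n]]] & [E [T [F [P n]]]]] )]] * [T [F [P ( [E [T [F [P n]]]] )]]]] & [E [T [F [P n]]] & [E [T [F [P n]]] & [E [T [F [P n]]]]]]]

8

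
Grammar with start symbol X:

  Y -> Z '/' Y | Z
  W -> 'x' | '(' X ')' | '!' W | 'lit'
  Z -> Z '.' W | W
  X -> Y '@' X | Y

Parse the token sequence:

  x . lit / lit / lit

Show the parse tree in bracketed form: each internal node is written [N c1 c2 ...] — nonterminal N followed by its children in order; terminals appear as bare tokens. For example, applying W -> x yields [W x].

[X [Y [Z [Z [W x]] . [W lit]] / [Y [Z [W lit]] / [Y [Z [W lit]]]]]]

X
Y
Z / Y
Z . W / Y
W . W / Y
x . W / Y
x . lit / Y
x . lit / Z / Y
x . lit / W / Y
x . lit / lit / Y
x . lit / lit / Z
x . lit / lit / W
x . lit / lit / lit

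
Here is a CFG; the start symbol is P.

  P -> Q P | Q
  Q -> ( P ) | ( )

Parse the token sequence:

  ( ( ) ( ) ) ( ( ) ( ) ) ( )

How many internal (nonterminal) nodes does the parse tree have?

[P [Q ( [P [Q ( )] [P [Q ( )]]] )] [P [Q ( [P [Q ( )] [P [Q ( )]]] )] [P [Q ( )]]]]

14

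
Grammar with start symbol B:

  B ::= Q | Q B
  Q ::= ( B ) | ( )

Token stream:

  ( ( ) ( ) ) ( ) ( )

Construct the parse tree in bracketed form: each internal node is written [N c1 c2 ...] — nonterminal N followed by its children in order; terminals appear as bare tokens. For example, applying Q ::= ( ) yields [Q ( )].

B
Q B
( B ) B
( Q B ) B
( ( ) B ) B
( ( ) Q ) B
( ( ) ( ) ) B
( ( ) ( ) ) Q B
( ( ) ( ) ) ( ) B
( ( ) ( ) ) ( ) Q
( ( ) ( ) ) ( ) ( )

[B [Q ( [B [Q ( )] [B [Q ( )]]] )] [B [Q ( )] [B [Q ( )]]]]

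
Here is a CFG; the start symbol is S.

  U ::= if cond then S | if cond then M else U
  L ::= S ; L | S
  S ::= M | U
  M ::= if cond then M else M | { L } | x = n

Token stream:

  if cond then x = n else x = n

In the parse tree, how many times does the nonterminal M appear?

3

[S [M if cond then [M x = n] else [M x = n]]]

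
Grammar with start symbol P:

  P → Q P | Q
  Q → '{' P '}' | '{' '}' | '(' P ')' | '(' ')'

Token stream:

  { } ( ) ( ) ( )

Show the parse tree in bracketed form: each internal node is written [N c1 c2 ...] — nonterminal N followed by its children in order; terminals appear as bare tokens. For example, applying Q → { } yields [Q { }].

P
Q P
{ } P
{ } Q P
{ } ( ) P
{ } ( ) Q P
{ } ( ) ( ) P
{ } ( ) ( ) Q
{ } ( ) ( ) ( )

[P [Q { }] [P [Q ( )] [P [Q ( )] [P [Q ( )]]]]]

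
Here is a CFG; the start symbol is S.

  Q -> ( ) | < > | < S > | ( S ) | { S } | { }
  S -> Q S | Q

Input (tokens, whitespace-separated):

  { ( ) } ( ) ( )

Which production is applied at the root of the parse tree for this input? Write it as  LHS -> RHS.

S -> Q S

[S [Q { [S [Q ( )]] }] [S [Q ( )] [S [Q ( )]]]]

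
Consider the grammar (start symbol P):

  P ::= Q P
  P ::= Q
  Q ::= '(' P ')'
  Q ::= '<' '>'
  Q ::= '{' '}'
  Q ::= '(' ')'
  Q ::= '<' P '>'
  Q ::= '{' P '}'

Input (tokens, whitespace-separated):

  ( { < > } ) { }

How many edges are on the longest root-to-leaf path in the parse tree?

[P [Q ( [P [Q { [P [Q < >]] }]] )] [P [Q { }]]]

6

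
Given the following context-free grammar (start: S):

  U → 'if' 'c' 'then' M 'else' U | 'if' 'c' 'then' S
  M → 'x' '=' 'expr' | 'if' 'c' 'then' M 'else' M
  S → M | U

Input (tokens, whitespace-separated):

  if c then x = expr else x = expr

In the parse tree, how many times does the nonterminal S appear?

[S [M if c then [M x = expr] else [M x = expr]]]

1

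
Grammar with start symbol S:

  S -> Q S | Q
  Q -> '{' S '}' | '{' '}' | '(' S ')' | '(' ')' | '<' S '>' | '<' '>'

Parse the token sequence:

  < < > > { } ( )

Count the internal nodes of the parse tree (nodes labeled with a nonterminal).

[S [Q < [S [Q < >]] >] [S [Q { }] [S [Q ( )]]]]

8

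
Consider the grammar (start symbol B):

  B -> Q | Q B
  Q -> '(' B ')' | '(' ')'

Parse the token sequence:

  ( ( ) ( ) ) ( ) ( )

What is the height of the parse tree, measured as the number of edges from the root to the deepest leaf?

5

[B [Q ( [B [Q ( )] [B [Q ( )]]] )] [B [Q ( )] [B [Q ( )]]]]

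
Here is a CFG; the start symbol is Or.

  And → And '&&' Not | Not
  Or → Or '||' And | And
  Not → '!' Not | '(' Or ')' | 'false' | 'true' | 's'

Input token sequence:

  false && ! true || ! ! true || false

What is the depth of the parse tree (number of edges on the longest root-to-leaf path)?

6

[Or [Or [Or [And [And [Not false]] && [Not ! [Not true]]]] || [And [Not ! [Not ! [Not true]]]]] || [And [Not false]]]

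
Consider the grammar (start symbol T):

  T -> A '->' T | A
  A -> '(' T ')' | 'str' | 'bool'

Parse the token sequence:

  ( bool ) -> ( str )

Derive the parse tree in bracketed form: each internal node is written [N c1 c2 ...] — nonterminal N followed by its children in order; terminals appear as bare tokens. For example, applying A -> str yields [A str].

T
A -> T
( T ) -> T
( A ) -> T
( bool ) -> T
( bool ) -> A
( bool ) -> ( T )
( bool ) -> ( A )
( bool ) -> ( str )

[T [A ( [T [A bool]] )] -> [T [A ( [T [A str]] )]]]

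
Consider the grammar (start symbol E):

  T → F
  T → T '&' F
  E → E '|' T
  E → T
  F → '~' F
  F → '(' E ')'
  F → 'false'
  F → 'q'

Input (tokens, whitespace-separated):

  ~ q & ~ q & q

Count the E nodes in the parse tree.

1

[E [T [T [T [F ~ [F q]]] & [F ~ [F q]]] & [F q]]]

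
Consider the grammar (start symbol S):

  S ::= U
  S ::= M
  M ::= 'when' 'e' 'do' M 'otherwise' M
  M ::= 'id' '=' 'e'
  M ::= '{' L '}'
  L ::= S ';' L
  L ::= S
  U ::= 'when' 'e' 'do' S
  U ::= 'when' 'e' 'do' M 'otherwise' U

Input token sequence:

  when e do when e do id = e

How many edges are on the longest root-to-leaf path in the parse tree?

6

[S [U when e do [S [U when e do [S [M id = e]]]]]]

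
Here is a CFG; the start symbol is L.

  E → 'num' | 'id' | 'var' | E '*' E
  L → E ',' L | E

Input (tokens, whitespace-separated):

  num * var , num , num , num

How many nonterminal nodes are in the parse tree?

[L [E [E num] * [E var]] , [L [E num] , [L [E num] , [L [E num]]]]]

10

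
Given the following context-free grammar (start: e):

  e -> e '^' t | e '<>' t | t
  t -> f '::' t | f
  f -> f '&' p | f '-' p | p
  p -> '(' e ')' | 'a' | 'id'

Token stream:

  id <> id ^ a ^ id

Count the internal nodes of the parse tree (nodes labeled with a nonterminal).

16

[e [e [e [e [t [f [p id]]]] <> [t [f [p id]]]] ^ [t [f [p a]]]] ^ [t [f [p id]]]]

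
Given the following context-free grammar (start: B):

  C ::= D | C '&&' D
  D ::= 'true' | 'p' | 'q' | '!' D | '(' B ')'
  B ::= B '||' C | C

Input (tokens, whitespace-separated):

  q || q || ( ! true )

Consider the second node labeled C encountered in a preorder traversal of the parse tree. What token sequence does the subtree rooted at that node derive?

q

[B [B [B [C [D q]]] || [C [D q]]] || [C [D ( [B [C [D ! [D true]]]] )]]]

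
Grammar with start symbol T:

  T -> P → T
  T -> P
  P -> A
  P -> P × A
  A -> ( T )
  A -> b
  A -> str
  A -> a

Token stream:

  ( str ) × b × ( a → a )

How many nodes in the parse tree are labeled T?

[T [P [P [P [A ( [T [P [A str]]] )]] × [A b]] × [A ( [T [P [A a]] → [T [P [A a]]]] )]]]

4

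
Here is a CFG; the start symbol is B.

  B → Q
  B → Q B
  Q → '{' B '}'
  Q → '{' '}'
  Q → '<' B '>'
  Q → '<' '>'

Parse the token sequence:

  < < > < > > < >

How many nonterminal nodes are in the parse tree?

[B [Q < [B [Q < >] [B [Q < >]]] >] [B [Q < >]]]

8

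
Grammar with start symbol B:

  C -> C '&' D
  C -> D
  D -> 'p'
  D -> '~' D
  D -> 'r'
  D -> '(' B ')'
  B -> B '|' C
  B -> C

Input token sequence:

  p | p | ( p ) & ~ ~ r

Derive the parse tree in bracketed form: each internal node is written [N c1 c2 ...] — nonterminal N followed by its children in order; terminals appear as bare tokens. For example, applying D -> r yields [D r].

[B [B [B [C [D p]]] | [C [D p]]] | [C [C [D ( [B [C [D p]]] )]] & [D ~ [D ~ [D r]]]]]

B
B | C
B | C | C
C | C | C
D | C | C
p | C | C
p | D | C
p | p | C
p | p | C & D
p | p | D & D
p | p | ( B ) & D
p | p | ( C ) & D
p | p | ( D ) & D
p | p | ( p ) & D
p | p | ( p ) & ~ D
p | p | ( p ) & ~ ~ D
p | p | ( p ) & ~ ~ r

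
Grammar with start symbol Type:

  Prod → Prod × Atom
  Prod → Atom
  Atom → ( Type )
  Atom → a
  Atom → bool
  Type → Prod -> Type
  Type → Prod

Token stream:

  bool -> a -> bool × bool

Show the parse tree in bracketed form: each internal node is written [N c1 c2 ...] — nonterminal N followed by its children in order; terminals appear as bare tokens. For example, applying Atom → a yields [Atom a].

[Type [Prod [Atom bool]] -> [Type [Prod [Atom a]] -> [Type [Prod [Prod [Atom bool]] × [Atom bool]]]]]

Type
Prod -> Type
Atom -> Type
bool -> Type
bool -> Prod -> Type
bool -> Atom -> Type
bool -> a -> Type
bool -> a -> Prod
bool -> a -> Prod × Atom
bool -> a -> Atom × Atom
bool -> a -> bool × Atom
bool -> a -> bool × bool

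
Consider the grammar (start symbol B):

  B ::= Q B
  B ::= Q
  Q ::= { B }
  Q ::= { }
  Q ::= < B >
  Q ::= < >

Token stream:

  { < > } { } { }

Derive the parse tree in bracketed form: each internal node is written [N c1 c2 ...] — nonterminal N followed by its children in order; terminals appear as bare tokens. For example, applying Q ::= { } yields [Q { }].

B
Q B
{ B } B
{ Q } B
{ < > } B
{ < > } Q B
{ < > } { } B
{ < > } { } Q
{ < > } { } { }

[B [Q { [B [Q < >]] }] [B [Q { }] [B [Q { }]]]]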